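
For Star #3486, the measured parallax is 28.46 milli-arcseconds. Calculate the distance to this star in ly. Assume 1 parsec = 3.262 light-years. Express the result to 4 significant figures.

114.6 ly

p = 28.46 milli-arcseconds = 0.02846 arcsec.
d = 1/p = 1/0.02846 = 35.137 pc.
In light-years: 35.137 × 3.262 = 114.62 ly.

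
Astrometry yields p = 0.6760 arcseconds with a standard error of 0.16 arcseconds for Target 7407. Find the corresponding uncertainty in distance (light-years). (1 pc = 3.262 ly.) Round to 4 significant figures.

1.142 ly

d = 1/p, so σ_d = σ_p / p².
σ_d = 0.160 / (0.6760)² = 0.160 / 0.45698 = 0.35012 pc = 0.35012 × 3.262 ly = 1.1421 ly.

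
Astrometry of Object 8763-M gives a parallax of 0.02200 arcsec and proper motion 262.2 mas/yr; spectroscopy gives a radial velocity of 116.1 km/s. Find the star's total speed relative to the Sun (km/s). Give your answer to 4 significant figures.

d = 1/p = 1/0.02200″ = 45.455 pc.
μ = 262.2 mas/yr = 0.2622 ″/yr.
v_t = 4.740 μ d = 4.740 × 0.2622 × 45.455 = 56.493 km/s.
v = √(v_r² + v_t²) = √(116.1² + 56.493²) = √16670.7 = 129.12 km/s.

129.1 km/s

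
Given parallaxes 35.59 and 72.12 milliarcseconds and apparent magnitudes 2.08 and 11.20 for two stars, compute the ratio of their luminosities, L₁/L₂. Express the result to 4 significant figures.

d₁ = 1/p₁ = 1/0.03559″ = 28.098 pc; d₂ = 1/p₂ = 1/0.07212″ = 13.866 pc.
M₁ = m₁ − 5 log₁₀ d₁ + 5 = 2.08 − 7.2434 + 5 = -0.1634.
M₂ = 11.20 − 5.7098 + 5 = 10.4902.
L₁/L₂ = 10^(0.4(M₂ − M₁)) = 10^(0.4 × 10.6536) = 10^4.26144 = 18257.

L₁/L₂ = 18260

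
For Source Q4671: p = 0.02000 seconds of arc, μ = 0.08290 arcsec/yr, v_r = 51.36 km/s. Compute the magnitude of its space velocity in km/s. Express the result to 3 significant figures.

d = 1/p = 1/0.02000″ = 50 pc.
v_t = 4.740 μ d = 4.740 × 0.08290 × 50 = 19.647 km/s.
v = √(v_r² + v_t²) = √(51.36² + 19.647²) = √3023.85 = 54.99 km/s.

55.0 km/s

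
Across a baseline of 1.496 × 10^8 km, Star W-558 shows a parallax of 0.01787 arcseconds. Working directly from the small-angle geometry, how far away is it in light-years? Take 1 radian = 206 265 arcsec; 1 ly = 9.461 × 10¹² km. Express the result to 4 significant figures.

182.5 ly

θ = 0.01787″ = 0.01787/206265 = 8.6636 × 10^-8 rad.
d = B/θ = (1.496 × 10^8) / (8.6636 × 10^-8) = 1.7268 × 10^15 km = (1.7268 × 10^15) / (9.461 × 10^12) ly = 182.52 ly.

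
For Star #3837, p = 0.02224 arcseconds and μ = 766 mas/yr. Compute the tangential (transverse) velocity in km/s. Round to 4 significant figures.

163.3 km/s

d = 1/p = 1/0.02224″ = 44.964 pc.
μ = 766 mas/yr = 0.766 ″/yr.
v_t = 4.74 × μ × d = 4.74 × 0.766 × 44.964 = 163.26 km/s.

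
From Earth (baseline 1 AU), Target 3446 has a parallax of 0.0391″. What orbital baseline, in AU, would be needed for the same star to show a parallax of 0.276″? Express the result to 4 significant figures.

Parallax scales linearly with baseline: p ∝ B, so B = p_target / p_Earth × 1 AU.
B = 0.276 / 0.0391 = 7.0588 AU.

7.059 AU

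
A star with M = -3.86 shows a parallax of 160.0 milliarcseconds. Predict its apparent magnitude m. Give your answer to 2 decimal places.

m = -4.88

d = 1/p = 1/0.1600″ = 6.25 pc.
m − M = 5 log₁₀ d − 5 = 5 log₁₀(6.25) − 5 = 3.9794 − 5 = -1.0206.
m = M + (m − M) = -3.86 + (-1.0206) = -4.88.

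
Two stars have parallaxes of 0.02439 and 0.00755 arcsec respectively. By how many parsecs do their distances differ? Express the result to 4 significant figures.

91.45 pc

d_A = 1/0.02439″ = 41 pc; d_B = 1/0.007550″ = 132.45 pc.
|d_B − d_A| = |132.45 − 41| = 91.45 pc.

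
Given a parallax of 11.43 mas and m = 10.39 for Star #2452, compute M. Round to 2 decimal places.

d = 1/p = 1/0.01143″ = 87.489 pc.
m − M = 5 log₁₀(87.489) − 5 = 9.7098 − 5 = 4.7098.
M = m − (m − M) = 10.39 − 4.7098 = 5.68.

M = 5.68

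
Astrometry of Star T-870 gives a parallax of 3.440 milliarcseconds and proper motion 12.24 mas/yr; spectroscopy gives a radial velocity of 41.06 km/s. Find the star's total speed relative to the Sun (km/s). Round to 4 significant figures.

44.39 km/s

d = 1/p = 1/0.003440″ = 290.7 pc.
μ = 12.24 mas/yr = 0.01224 ″/yr.
v_t = 4.740 μ d = 4.740 × 0.01224 × 290.7 = 16.866 km/s.
v = √(v_r² + v_t²) = √(41.06² + 16.866²) = √1970.39 = 44.389 km/s.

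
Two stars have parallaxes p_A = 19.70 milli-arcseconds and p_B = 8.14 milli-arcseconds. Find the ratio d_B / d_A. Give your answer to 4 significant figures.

Since d = 1/p, d_B/d_A = p_A/p_B.
= 19.70 / 8.14 = 2.4201.

2.420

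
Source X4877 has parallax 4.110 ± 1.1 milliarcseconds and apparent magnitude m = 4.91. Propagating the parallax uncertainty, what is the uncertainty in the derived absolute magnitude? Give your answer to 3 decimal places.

M = m − 5 log₁₀ d + 5 = m + 5 log₁₀ p + 5, so ∂M/∂p = 5/(p ln 10).
σ_M = (5/ln 10) · (σ_p/p) = 2.1715 × 1.1/4.110 = 2.1715 × 0.26764 = 0.58118.

σ_M = 0.581 mag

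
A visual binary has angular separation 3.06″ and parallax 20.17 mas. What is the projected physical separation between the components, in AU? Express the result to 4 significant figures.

151.7 AU

d = 1/p = 1/0.02017″ = 49.579 pc.
At distance d (pc), an angle of θ arcsec spans θ·d AU: s = 3.06 × 49.579 = 151.71 AU.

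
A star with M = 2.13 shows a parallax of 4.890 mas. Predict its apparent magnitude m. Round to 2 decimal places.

d = 1/p = 1/0.004890″ = 204.5 pc.
m − M = 5 log₁₀ d − 5 = 5 log₁₀(204.5) − 5 = 11.5535 − 5 = 6.5535.
m = M + (m − M) = 2.13 + 6.5535 = 8.68.

m = 8.68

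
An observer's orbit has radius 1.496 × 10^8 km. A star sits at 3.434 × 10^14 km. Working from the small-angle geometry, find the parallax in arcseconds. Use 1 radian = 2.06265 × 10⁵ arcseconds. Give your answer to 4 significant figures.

θ ≈ B/d = (1.496 × 10^8) / (3.434 × 10^14) = 4.3564 × 10^-7 rad.
In arcseconds: 4.3564 × 10^-7 × 206265 = 0.089857″.

0.08986 arcsec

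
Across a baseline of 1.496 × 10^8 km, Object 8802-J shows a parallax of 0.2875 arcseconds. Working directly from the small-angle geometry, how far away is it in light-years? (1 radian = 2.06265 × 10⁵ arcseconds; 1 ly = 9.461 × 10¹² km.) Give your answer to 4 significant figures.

θ = 0.2875″ = 0.2875/206265 = 1.3938 × 10^-6 rad.
d = B/θ = (1.496 × 10^8) / (1.3938 × 10^-6) = 1.0733 × 10^14 km = (1.0733 × 10^14) / (9.461 × 10^12) ly = 11.344 ly.

11.34 ly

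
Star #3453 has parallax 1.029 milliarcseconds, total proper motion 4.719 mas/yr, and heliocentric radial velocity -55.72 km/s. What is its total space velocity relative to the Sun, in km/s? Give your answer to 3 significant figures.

d = 1/p = 1/0.001029″ = 971.82 pc.
μ = 4.719 mas/yr = 0.004719 ″/yr.
v_t = 4.740 μ d = 4.740 × 0.004719 × 971.82 = 21.738 km/s.
v = √(v_r² + v_t²) = √((-55.72)² + 21.738²) = √3577.26 = 59.81 km/s.

59.8 km/s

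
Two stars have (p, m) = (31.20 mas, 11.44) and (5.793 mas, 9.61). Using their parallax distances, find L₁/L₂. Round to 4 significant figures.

d₁ = 1/p₁ = 1/0.03120″ = 32.051 pc; d₂ = 1/p₂ = 1/0.005793″ = 172.62 pc.
M₁ = m₁ − 5 log₁₀ d₁ + 5 = 11.44 − 7.5292 + 5 = 8.9108.
M₂ = 9.61 − 11.1855 + 5 = 3.4245.
L₁/L₂ = 10^(0.4(M₂ − M₁)) = 10^(0.4 × (-5.4863)) = 10^(-2.19452) = 0.0063897.

L₁/L₂ = 0.006390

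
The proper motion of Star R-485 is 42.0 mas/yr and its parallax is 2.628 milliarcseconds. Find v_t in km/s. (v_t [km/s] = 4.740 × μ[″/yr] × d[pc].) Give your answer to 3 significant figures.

75.8 km/s

d = 1/p = 1/0.002628″ = 380.52 pc.
μ = 42.0 mas/yr = 0.0420 ″/yr.
v_t = 4.74 × μ × d = 4.74 × 0.0420 × 380.52 = 75.754 km/s.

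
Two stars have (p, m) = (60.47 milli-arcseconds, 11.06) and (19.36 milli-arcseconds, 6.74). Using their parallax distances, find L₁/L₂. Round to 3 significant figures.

d₁ = 1/p₁ = 1/0.06047″ = 16.537 pc; d₂ = 1/p₂ = 1/0.01936″ = 51.653 pc.
M₁ = m₁ − 5 log₁₀ d₁ + 5 = 11.06 − 6.0923 + 5 = 9.9677.
M₂ = 6.74 − 8.5655 + 5 = 3.1745.
L₁/L₂ = 10^(0.4(M₂ − M₁)) = 10^(0.4 × (-6.7932)) = 10^(-2.71728) = 0.0019174.

L₁/L₂ = 0.00192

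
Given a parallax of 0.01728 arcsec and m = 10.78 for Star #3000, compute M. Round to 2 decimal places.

d = 1/p = 1/0.01728″ = 57.87 pc.
m − M = 5 log₁₀(57.87) − 5 = 8.8123 − 5 = 3.8123.
M = m − (m − M) = 10.78 − 3.8123 = 6.97.

M = 6.97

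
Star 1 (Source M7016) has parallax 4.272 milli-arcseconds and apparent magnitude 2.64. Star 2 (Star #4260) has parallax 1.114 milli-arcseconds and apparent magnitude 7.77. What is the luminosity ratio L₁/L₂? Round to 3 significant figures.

d₁ = 1/p₁ = 1/0.004272″ = 234.08 pc; d₂ = 1/p₂ = 1/0.001114″ = 897.67 pc.
M₁ = m₁ − 5 log₁₀ d₁ + 5 = 2.64 − 11.8468 + 5 = -4.2068.
M₂ = 7.77 − 14.7656 + 5 = -1.9956.
L₁/L₂ = 10^(0.4(M₂ − M₁)) = 10^(0.4 × 2.2112) = 10^0.88448 = 7.6644.

L₁/L₂ = 7.66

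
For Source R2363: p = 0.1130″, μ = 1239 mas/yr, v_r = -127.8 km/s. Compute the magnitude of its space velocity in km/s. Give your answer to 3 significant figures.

d = 1/p = 1/0.1130″ = 8.8496 pc.
μ = 1239 mas/yr = 1.239 ″/yr.
v_t = 4.740 μ d = 4.740 × 1.239 × 8.8496 = 51.972 km/s.
v = √(v_r² + v_t²) = √((-127.8)² + 51.972²) = √19033.9 = 137.96 km/s.

138 km/s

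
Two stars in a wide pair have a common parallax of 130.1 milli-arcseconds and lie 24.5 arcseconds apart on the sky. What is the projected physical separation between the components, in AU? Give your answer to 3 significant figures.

d = 1/p = 1/0.1301″ = 7.6864 pc.
At distance d (pc), an angle of θ arcsec spans θ·d AU: s = 24.5 × 7.6864 = 188.32 AU.

188 AU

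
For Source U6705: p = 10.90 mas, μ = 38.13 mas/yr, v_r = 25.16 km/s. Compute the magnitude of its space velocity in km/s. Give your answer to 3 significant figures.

d = 1/p = 1/0.01090″ = 91.743 pc.
μ = 38.13 mas/yr = 0.03813 ″/yr.
v_t = 4.740 μ d = 4.740 × 0.03813 × 91.743 = 16.581 km/s.
v = √(v_r² + v_t²) = √(25.16² + 16.581²) = √907.955 = 30.132 km/s.

30.1 km/s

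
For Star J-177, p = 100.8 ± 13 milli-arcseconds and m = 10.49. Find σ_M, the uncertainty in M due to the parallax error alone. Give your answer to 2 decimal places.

σ_M = 0.28 mag

M = m − 5 log₁₀ d + 5 = m + 5 log₁₀ p + 5, so ∂M/∂p = 5/(p ln 10).
σ_M = (5/ln 10) · (σ_p/p) = 2.1715 × 13/100.8 = 2.1715 × 0.12897 = 0.28006.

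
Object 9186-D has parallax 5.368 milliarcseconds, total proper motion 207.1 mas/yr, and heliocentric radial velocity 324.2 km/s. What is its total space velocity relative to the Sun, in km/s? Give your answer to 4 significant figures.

372.2 km/s

d = 1/p = 1/0.005368″ = 186.29 pc.
μ = 207.1 mas/yr = 0.2071 ″/yr.
v_t = 4.740 μ d = 4.740 × 0.2071 × 186.29 = 182.87 km/s.
v = √(v_r² + v_t²) = √(324.2² + 182.87²) = √138547 = 372.22 km/s.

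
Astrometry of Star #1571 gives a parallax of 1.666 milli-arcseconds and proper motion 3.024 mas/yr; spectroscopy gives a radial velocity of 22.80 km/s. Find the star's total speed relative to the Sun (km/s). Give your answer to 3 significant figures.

24.4 km/s

d = 1/p = 1/0.001666″ = 600.24 pc.
μ = 3.024 mas/yr = 0.003024 ″/yr.
v_t = 4.740 μ d = 4.740 × 0.003024 × 600.24 = 8.6037 km/s.
v = √(v_r² + v_t²) = √(22.80² + 8.6037²) = √593.864 = 24.369 km/s.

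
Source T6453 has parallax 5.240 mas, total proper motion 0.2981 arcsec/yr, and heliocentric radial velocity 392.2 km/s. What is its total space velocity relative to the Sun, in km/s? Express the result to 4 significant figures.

476.0 km/s

d = 1/p = 1/0.005240″ = 190.84 pc.
v_t = 4.740 μ d = 4.740 × 0.2981 × 190.84 = 269.66 km/s.
v = √(v_r² + v_t²) = √(392.2² + 269.66²) = √226537 = 475.96 km/s.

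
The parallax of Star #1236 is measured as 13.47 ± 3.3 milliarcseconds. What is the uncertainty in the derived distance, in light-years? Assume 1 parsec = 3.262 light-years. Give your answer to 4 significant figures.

d = 1/p, so σ_d = σ_p / p².
σ_d = 0.00330 / (0.01347)² = 0.00330 / 0.00018144 = 18.188 pc = 18.188 × 3.262 ly = 59.329 ly.

59.33 ly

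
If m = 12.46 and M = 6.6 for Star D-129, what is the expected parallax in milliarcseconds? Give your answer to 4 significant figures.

6.730 mas

m − M = 12.46 − 6.6 = 5.86.
d = 10^((m−M)/5 + 1) = 10^2.172 = 148.59 pc.
p = 1/d = 1/148.59 = 0.0067299 arcsec = 6.7299 mas.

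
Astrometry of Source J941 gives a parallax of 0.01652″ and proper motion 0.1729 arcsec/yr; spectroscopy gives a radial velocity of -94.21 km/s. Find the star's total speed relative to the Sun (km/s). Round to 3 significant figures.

106 km/s

d = 1/p = 1/0.01652″ = 60.533 pc.
v_t = 4.740 μ d = 4.740 × 0.1729 × 60.533 = 49.61 km/s.
v = √(v_r² + v_t²) = √((-94.21)² + 49.61²) = √11336.7 = 106.47 km/s.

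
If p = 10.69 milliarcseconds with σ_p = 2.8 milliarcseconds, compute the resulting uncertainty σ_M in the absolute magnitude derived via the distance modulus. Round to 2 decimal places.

M = m − 5 log₁₀ d + 5 = m + 5 log₁₀ p + 5, so ∂M/∂p = 5/(p ln 10).
σ_M = (5/ln 10) · (σ_p/p) = 2.1715 × 2.8/10.69 = 2.1715 × 0.26193 = 0.56878.

σ_M = 0.57 mag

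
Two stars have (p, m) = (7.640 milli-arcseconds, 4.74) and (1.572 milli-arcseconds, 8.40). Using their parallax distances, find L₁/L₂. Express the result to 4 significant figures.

L₁/L₂ = 1.232

d₁ = 1/p₁ = 1/0.007640″ = 130.89 pc; d₂ = 1/p₂ = 1/0.001572″ = 636.13 pc.
M₁ = m₁ − 5 log₁₀ d₁ + 5 = 4.74 − 10.5845 + 5 = -0.8445.
M₂ = 8.40 − 14.0177 + 5 = -0.6177.
L₁/L₂ = 10^(0.4(M₂ − M₁)) = 10^(0.4 × 0.2268) = 10^0.09072 = 1.2323.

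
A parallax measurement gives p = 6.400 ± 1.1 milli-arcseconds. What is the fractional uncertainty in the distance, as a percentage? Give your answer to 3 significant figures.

For d = 1/p, |σ_d/d| = |σ_p/p|.
σ_p/p = 1.1 / 6.400 = 0.17188 = 17.188%.

17.2%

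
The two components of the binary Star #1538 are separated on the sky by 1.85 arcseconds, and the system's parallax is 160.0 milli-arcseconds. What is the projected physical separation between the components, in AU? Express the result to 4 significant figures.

11.56 AU

d = 1/p = 1/0.1600″ = 6.25 pc.
At distance d (pc), an angle of θ arcsec spans θ·d AU: s = 1.85 × 6.25 = 11.563 AU.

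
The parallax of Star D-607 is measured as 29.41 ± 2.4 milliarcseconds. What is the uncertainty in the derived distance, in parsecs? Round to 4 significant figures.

d = 1/p, so σ_d = σ_p / p².
σ_d = 0.00240 / (0.02941)² = 0.00240 / 0.00086495 = 2.7747 pc.

2.775 pc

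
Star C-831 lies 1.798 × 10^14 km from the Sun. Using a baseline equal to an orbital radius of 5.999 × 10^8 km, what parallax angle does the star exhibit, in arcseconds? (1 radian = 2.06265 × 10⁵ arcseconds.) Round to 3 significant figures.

θ ≈ B/d = (5.999 × 10^8) / (1.798 × 10^14) = 3.3365 × 10^-6 rad.
In arcseconds: 3.3365 × 10^-6 × 206265 = 0.6882″.

0.688 arcsec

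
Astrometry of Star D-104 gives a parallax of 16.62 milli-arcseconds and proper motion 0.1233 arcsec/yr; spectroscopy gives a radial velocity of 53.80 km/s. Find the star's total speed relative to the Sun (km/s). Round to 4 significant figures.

64.27 km/s

d = 1/p = 1/0.01662″ = 60.168 pc.
v_t = 4.740 μ d = 4.740 × 0.1233 × 60.168 = 35.165 km/s.
v = √(v_r² + v_t²) = √(53.80² + 35.165²) = √4131.02 = 64.273 km/s.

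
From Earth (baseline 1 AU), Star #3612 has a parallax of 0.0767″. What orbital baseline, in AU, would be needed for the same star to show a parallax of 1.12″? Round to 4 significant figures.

14.60 AU

Parallax scales linearly with baseline: p ∝ B, so B = p_target / p_Earth × 1 AU.
B = 1.12 / 0.0767 = 14.602 AU.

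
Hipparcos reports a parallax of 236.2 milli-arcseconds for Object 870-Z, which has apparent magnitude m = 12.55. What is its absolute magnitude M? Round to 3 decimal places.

M = 14.416

d = 1/p = 1/0.2362″ = 4.2337 pc.
m − M = 5 log₁₀(4.2337) − 5 = 3.1336 − 5 = -1.8664.
M = m − (m − M) = 12.55 − (-1.8664) = 14.416.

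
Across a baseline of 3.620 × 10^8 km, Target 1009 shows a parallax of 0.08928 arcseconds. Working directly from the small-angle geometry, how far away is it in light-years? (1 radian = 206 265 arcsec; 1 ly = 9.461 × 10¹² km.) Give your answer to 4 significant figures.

θ = 0.08928″ = 0.08928/206265 = 4.3284 × 10^-7 rad.
d = B/θ = (3.620 × 10^8) / (4.3284 × 10^-7) = 8.3634 × 10^14 km = (8.3634 × 10^14) / (9.461 × 10^12) ly = 88.399 ly.

88.40 ly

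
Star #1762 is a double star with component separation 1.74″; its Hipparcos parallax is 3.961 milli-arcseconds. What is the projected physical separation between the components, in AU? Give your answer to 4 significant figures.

d = 1/p = 1/0.003961″ = 252.46 pc.
At distance d (pc), an angle of θ arcsec spans θ·d AU: s = 1.74 × 252.46 = 439.28 AU.

439.3 AU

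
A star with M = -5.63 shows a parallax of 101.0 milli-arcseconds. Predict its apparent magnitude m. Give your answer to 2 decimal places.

m = -5.65

d = 1/p = 1/0.1010″ = 9.901 pc.
m − M = 5 log₁₀ d − 5 = 5 log₁₀(9.901) − 5 = 4.9784 − 5 = -0.0216.
m = M + (m − M) = -5.63 + (-0.0216) = -5.65.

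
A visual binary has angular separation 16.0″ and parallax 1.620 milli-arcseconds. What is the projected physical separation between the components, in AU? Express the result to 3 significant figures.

d = 1/p = 1/0.001620″ = 617.28 pc.
At distance d (pc), an angle of θ arcsec spans θ·d AU: s = 16.0 × 617.28 = 9876.5 AU.

9880 AU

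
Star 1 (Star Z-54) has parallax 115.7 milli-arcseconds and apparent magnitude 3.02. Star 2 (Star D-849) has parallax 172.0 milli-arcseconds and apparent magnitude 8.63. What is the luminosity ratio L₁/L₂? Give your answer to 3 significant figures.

L₁/L₂ = 388

d₁ = 1/p₁ = 1/0.1157″ = 8.643 pc; d₂ = 1/p₂ = 1/0.1720″ = 5.814 pc.
M₁ = m₁ − 5 log₁₀ d₁ + 5 = 3.02 − 4.6833 + 5 = 3.3367.
M₂ = 8.63 − 3.8224 + 5 = 9.8076.
L₁/L₂ = 10^(0.4(M₂ − M₁)) = 10^(0.4 × 6.4709) = 10^2.58836 = 387.58.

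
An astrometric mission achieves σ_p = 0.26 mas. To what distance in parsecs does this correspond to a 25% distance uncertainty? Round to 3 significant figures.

σ_d/d = σ_p/p, so the condition is σ_p/p ≤ 0.25, i.e. p ≥ σ_p/0.25.
p_min = 0.26/0.25 = 1.04 mas = 0.00104 arcsec.
d_max = 1/p_min = 1/0.00104 = 961.54 pc.

962 pc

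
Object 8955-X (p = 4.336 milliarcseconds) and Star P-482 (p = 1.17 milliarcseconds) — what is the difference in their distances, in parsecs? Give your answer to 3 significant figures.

624 pc

d_A = 1/0.004336″ = 230.63 pc; d_B = 1/0.001170″ = 854.7 pc.
|d_B − d_A| = |854.7 − 230.63| = 624.07 pc.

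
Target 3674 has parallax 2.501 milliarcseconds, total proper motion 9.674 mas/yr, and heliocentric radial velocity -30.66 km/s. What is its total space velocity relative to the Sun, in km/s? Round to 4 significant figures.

d = 1/p = 1/0.002501″ = 399.84 pc.
μ = 9.674 mas/yr = 0.009674 ″/yr.
v_t = 4.740 μ d = 4.740 × 0.009674 × 399.84 = 18.335 km/s.
v = √(v_r² + v_t²) = √((-30.66)² + 18.335²) = √1276.21 = 35.724 km/s.

35.72 km/s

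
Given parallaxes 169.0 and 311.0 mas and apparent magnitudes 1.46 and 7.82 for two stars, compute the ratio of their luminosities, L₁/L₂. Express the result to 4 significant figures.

d₁ = 1/p₁ = 1/0.1690″ = 5.9172 pc; d₂ = 1/p₂ = 1/0.3110″ = 3.2154 pc.
M₁ = m₁ − 5 log₁₀ d₁ + 5 = 1.46 − 3.8606 + 5 = 2.5994.
M₂ = 7.82 − 2.5362 + 5 = 10.2838.
L₁/L₂ = 10^(0.4(M₂ − M₁)) = 10^(0.4 × 7.6844) = 10^3.07376 = 1185.1.

L₁/L₂ = 1185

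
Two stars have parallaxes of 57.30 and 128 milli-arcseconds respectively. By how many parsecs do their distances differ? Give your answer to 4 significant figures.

9.640 pc

d_A = 1/0.05730″ = 17.452 pc; d_B = 1/0.1280″ = 7.8125 pc.
|d_B − d_A| = |7.8125 − 17.452| = 9.6395 pc.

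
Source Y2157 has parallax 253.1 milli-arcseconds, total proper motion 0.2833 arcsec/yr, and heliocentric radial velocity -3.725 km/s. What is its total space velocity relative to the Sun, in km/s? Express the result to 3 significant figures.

6.48 km/s

d = 1/p = 1/0.2531″ = 3.951 pc.
v_t = 4.740 μ d = 4.740 × 0.2833 × 3.951 = 5.3056 km/s.
v = √(v_r² + v_t²) = √((-3.725)² + 5.3056²) = √42.025 = 6.4827 km/s.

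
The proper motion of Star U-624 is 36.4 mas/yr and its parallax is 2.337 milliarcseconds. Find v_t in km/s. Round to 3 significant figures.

73.8 km/s

d = 1/p = 1/0.002337″ = 427.9 pc.
μ = 36.4 mas/yr = 0.0364 ″/yr.
v_t = 4.74 × μ × d = 4.74 × 0.0364 × 427.9 = 73.828 km/s.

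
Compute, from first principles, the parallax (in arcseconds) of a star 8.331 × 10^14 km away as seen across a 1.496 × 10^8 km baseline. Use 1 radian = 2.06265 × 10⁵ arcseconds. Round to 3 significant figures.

0.0370 arcsec

θ ≈ B/d = (1.496 × 10^8) / (8.331 × 10^14) = 1.7957 × 10^-7 rad.
In arcseconds: 1.7957 × 10^-7 × 206265 = 0.037039″.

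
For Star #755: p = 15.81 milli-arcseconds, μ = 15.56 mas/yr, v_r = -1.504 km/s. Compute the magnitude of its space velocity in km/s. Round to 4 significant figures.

d = 1/p = 1/0.01581″ = 63.251 pc.
μ = 15.56 mas/yr = 0.01556 ″/yr.
v_t = 4.740 μ d = 4.740 × 0.01556 × 63.251 = 4.665 km/s.
v = √(v_r² + v_t²) = √((-1.504)² + 4.665²) = √24.0242 = 4.9014 km/s.

4.901 km/s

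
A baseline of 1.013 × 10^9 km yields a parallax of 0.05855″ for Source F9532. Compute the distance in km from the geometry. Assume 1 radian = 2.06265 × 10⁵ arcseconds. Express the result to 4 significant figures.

3.569 × 10^15 km

θ = 0.05855″ = 0.05855/206265 = 2.8386 × 10^-7 rad.
d = B/θ = (1.013 × 10^9) / (2.8386 × 10^-7) = 3.5687 × 10^15 km.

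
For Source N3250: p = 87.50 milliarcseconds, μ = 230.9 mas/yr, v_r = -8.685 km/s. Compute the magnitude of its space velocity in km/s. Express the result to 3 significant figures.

15.2 km/s

d = 1/p = 1/0.08750″ = 11.429 pc.
μ = 230.9 mas/yr = 0.2309 ″/yr.
v_t = 4.740 μ d = 4.740 × 0.2309 × 11.429 = 12.509 km/s.
v = √(v_r² + v_t²) = √((-8.685)² + 12.509²) = √231.904 = 15.228 km/s.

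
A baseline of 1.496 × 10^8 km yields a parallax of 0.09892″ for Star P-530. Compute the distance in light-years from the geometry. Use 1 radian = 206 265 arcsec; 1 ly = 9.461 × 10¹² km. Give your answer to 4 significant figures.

32.97 ly

θ = 0.09892″ = 0.09892/206265 = 4.7958 × 10^-7 rad.
d = B/θ = (1.496 × 10^8) / (4.7958 × 10^-7) = 3.1194 × 10^14 km = (3.1194 × 10^14) / (9.461 × 10^12) ly = 32.971 ly.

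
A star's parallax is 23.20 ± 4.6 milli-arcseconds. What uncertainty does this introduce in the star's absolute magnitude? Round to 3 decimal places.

M = m − 5 log₁₀ d + 5 = m + 5 log₁₀ p + 5, so ∂M/∂p = 5/(p ln 10).
σ_M = (5/ln 10) · (σ_p/p) = 2.1715 × 4.6/23.20 = 2.1715 × 0.19828 = 0.43057.

σ_M = 0.431 mag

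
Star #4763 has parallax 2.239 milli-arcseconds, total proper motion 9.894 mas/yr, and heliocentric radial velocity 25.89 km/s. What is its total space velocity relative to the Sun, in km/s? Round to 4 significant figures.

d = 1/p = 1/0.002239″ = 446.63 pc.
μ = 9.894 mas/yr = 0.009894 ″/yr.
v_t = 4.740 μ d = 4.740 × 0.009894 × 446.63 = 20.946 km/s.
v = √(v_r² + v_t²) = √(25.89² + 20.946²) = √1109.03 = 33.302 km/s.

33.30 km/s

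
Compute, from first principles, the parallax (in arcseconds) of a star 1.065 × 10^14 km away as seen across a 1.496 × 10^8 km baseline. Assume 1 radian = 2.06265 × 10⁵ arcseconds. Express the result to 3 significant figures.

0.290 arcsec

θ ≈ B/d = (1.496 × 10^8) / (1.065 × 10^14) = 1.4047 × 10^-6 rad.
In arcseconds: 1.4047 × 10^-6 × 206265 = 0.28974″.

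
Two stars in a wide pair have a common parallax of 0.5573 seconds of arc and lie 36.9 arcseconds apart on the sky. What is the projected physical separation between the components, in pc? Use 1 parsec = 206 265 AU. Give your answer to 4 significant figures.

d = 1/p = 1/0.5573″ = 1.7944 pc.
At distance d (pc), an angle of θ arcsec spans θ·d AU: s = 36.9 × 1.7944 = 66.213 AU.
= 66.213 / 206265 = 0.00032101 pc.

0.0003210 pc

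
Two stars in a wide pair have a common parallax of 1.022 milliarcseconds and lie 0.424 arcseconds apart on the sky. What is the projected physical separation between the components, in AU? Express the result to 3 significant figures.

d = 1/p = 1/0.001022″ = 978.47 pc.
At distance d (pc), an angle of θ arcsec spans θ·d AU: s = 0.424 × 978.47 = 414.87 AU.

415 AU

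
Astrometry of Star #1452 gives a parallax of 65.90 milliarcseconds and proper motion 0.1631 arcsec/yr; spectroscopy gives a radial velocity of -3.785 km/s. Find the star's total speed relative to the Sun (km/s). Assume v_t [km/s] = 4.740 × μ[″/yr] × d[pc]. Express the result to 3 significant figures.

d = 1/p = 1/0.06590″ = 15.175 pc.
v_t = 4.740 μ d = 4.740 × 0.1631 × 15.175 = 11.732 km/s.
v = √(v_r² + v_t²) = √((-3.785)² + 11.732²) = √151.966 = 12.327 km/s.

12.3 km/s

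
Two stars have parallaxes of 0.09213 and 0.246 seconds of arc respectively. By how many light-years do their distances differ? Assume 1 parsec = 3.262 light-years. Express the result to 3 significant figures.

d_A = 1/0.09213″ = 10.854 pc; d_B = 1/0.2460″ = 4.065 pc.
|d_B − d_A| = |4.065 − 10.854| = 6.789 pc = 6.789 × 3.262 ly = 22.146 ly.

22.1 ly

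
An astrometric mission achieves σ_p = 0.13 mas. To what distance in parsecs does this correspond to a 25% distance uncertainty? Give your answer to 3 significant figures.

σ_d/d = σ_p/p, so the condition is σ_p/p ≤ 0.25, i.e. p ≥ σ_p/0.25.
p_min = 0.13/0.25 = 0.52 mas = 0.00052 arcsec.
d_max = 1/p_min = 1/0.00052 = 1923.1 pc.

1920 pc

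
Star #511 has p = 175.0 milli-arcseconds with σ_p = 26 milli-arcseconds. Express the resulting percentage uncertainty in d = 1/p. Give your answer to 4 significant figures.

For d = 1/p, |σ_d/d| = |σ_p/p|.
σ_p/p = 26 / 175.0 = 0.14857 = 14.857%.

14.86%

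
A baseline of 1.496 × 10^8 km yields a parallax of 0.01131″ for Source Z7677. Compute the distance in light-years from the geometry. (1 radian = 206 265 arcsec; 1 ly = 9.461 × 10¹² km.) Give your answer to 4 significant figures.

θ = 0.01131″ = 0.01131/206265 = 5.4832 × 10^-8 rad.
d = B/θ = (1.496 × 10^8) / (5.4832 × 10^-8) = 2.7283 × 10^15 km = (2.7283 × 10^15) / (9.461 × 10^12) ly = 288.37 ly.

288.4 ly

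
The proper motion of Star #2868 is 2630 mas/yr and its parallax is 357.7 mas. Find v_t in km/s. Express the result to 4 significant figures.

d = 1/p = 1/0.3577″ = 2.7956 pc.
μ = 2630 mas/yr = 2.63 ″/yr.
v_t = 4.74 × μ × d = 4.74 × 2.63 × 2.7956 = 34.851 km/s.

34.85 km/s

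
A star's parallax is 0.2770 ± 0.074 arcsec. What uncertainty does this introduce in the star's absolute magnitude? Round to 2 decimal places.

M = m − 5 log₁₀ d + 5 = m + 5 log₁₀ p + 5, so ∂M/∂p = 5/(p ln 10).
σ_M = (5/ln 10) · (σ_p/p) = 2.1715 × 0.074/0.2770 = 2.1715 × 0.26715 = 0.58012.

σ_M = 0.58 mag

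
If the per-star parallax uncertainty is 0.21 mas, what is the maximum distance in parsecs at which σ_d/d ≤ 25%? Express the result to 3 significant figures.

1190 pc

σ_d/d = σ_p/p, so the condition is σ_p/p ≤ 0.25, i.e. p ≥ σ_p/0.25.
p_min = 0.21/0.25 = 0.84 mas = 0.00084 arcsec.
d_max = 1/p_min = 1/0.00084 = 1190.5 pc.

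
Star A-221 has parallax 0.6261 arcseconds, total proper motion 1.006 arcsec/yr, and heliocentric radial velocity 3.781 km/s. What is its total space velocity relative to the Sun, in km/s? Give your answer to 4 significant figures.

8.503 km/s

d = 1/p = 1/0.6261″ = 1.5972 pc.
v_t = 4.740 μ d = 4.740 × 1.006 × 1.5972 = 7.6162 km/s.
v = √(v_r² + v_t²) = √(3.781² + 7.6162²) = √72.3025 = 8.5031 km/s.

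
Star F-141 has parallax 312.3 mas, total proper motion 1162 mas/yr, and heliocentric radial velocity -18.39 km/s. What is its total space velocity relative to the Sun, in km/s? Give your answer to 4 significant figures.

25.48 km/s

d = 1/p = 1/0.3123″ = 3.202 pc.
μ = 1162 mas/yr = 1.162 ″/yr.
v_t = 4.740 μ d = 4.740 × 1.162 × 3.202 = 17.636 km/s.
v = √(v_r² + v_t²) = √((-18.39)² + 17.636²) = √649.221 = 25.48 km/s.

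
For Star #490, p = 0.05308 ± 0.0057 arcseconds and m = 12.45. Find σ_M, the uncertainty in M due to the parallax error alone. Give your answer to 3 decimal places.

σ_M = 0.233 mag

M = m − 5 log₁₀ d + 5 = m + 5 log₁₀ p + 5, so ∂M/∂p = 5/(p ln 10).
σ_M = (5/ln 10) · (σ_p/p) = 2.1715 × 0.0057/0.05308 = 2.1715 × 0.10739 = 0.2332.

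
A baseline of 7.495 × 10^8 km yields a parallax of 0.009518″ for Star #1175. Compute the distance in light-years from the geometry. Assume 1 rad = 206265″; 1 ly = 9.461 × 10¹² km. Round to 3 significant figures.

θ = 0.009518″ = 0.009518/206265 = 4.6145 × 10^-8 rad.
d = B/θ = (7.495 × 10^8) / (4.6145 × 10^-8) = 1.6242 × 10^16 km = (1.6242 × 10^16) / (9.461 × 10^12) ly = 1716.7 ly.

1720 ly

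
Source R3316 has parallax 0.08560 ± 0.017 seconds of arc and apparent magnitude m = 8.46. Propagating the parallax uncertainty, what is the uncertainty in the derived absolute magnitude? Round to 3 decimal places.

σ_M = 0.431 mag

M = m − 5 log₁₀ d + 5 = m + 5 log₁₀ p + 5, so ∂M/∂p = 5/(p ln 10).
σ_M = (5/ln 10) · (σ_p/p) = 2.1715 × 0.017/0.08560 = 2.1715 × 0.1986 = 0.43126.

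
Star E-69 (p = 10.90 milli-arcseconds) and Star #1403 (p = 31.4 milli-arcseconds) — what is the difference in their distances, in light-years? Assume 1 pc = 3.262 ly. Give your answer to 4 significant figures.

195.4 ly

d_A = 1/0.01090″ = 91.743 pc; d_B = 1/0.03140″ = 31.847 pc.
|d_B − d_A| = |31.847 − 91.743| = 59.896 pc = 59.896 × 3.262 ly = 195.38 ly.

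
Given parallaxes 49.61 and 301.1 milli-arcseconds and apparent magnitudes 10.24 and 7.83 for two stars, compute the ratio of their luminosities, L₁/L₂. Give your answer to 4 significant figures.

d₁ = 1/p₁ = 1/0.04961″ = 20.157 pc; d₂ = 1/p₂ = 1/0.3011″ = 3.3212 pc.
M₁ = m₁ − 5 log₁₀ d₁ + 5 = 10.24 − 6.5221 + 5 = 8.7179.
M₂ = 7.83 − 2.6065 + 5 = 10.2235.
L₁/L₂ = 10^(0.4(M₂ − M₁)) = 10^(0.4 × 1.5056) = 10^0.60224 = 4.0017.

L₁/L₂ = 4.002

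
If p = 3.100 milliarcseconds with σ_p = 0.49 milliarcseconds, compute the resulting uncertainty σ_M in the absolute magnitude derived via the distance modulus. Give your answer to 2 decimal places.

M = m − 5 log₁₀ d + 5 = m + 5 log₁₀ p + 5, so ∂M/∂p = 5/(p ln 10).
σ_M = (5/ln 10) · (σ_p/p) = 2.1715 × 0.49/3.100 = 2.1715 × 0.15806 = 0.34323.

σ_M = 0.34 mag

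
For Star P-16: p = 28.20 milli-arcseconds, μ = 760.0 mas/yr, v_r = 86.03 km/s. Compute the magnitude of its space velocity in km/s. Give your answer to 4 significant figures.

154.0 km/s

d = 1/p = 1/0.02820″ = 35.461 pc.
μ = 760.0 mas/yr = 0.7600 ″/yr.
v_t = 4.740 μ d = 4.740 × 0.7600 × 35.461 = 127.74 km/s.
v = √(v_r² + v_t²) = √(86.03² + 127.74²) = √23718.7 = 154.01 km/s.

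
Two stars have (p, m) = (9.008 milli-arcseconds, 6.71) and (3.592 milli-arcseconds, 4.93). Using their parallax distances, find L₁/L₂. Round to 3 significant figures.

d₁ = 1/p₁ = 1/0.009008″ = 111.01 pc; d₂ = 1/p₂ = 1/0.003592″ = 278.4 pc.
M₁ = m₁ − 5 log₁₀ d₁ + 5 = 6.71 − 10.2268 + 5 = 1.4832.
M₂ = 4.93 − 12.2233 + 5 = -2.2933.
L₁/L₂ = 10^(0.4(M₂ − M₁)) = 10^(0.4 × (-3.7765)) = 10^(-1.51060) = 0.03086.

L₁/L₂ = 0.0309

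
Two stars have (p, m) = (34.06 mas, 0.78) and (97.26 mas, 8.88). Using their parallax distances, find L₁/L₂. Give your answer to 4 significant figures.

L₁/L₂ = 14170

d₁ = 1/p₁ = 1/0.03406″ = 29.36 pc; d₂ = 1/p₂ = 1/0.09726″ = 10.282 pc.
M₁ = m₁ − 5 log₁₀ d₁ + 5 = 0.78 − 7.3388 + 5 = -1.5588.
M₂ = 8.88 − 5.0604 + 5 = 8.8196.
L₁/L₂ = 10^(0.4(M₂ − M₁)) = 10^(0.4 × 10.3784) = 10^4.15136 = 14170.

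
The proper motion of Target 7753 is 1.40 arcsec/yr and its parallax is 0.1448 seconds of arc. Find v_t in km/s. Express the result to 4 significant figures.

45.83 km/s

d = 1/p = 1/0.1448″ = 6.9061 pc.
v_t = 4.74 × μ × d = 4.74 × 1.40 × 6.9061 = 45.829 km/s.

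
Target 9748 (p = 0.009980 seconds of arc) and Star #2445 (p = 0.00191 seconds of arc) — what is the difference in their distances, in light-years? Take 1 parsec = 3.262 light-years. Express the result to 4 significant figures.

d_A = 1/0.009980″ = 100.2 pc; d_B = 1/0.001910″ = 523.56 pc.
|d_B − d_A| = |523.56 − 100.2| = 423.36 pc = 423.36 × 3.262 ly = 1381 ly.

1381 ly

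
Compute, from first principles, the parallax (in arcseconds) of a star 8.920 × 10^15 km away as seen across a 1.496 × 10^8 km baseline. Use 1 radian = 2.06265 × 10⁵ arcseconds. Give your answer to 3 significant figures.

0.00346 arcsec

θ ≈ B/d = (1.496 × 10^8) / (8.920 × 10^15) = 1.6771 × 10^-8 rad.
In arcseconds: 1.6771 × 10^-8 × 206265 = 0.0034593″.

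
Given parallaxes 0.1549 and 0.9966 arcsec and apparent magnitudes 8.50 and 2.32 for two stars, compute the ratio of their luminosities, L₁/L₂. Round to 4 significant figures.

d₁ = 1/p₁ = 1/0.1549″ = 6.4558 pc; d₂ = 1/p₂ = 1/0.9966″ = 1.0034 pc.
M₁ = m₁ − 5 log₁₀ d₁ + 5 = 8.50 − 4.0498 + 5 = 9.4502.
M₂ = 2.32 − 0.0074 + 5 = 7.3126.
L₁/L₂ = 10^(0.4(M₂ − M₁)) = 10^(0.4 × (-2.1376)) = 10^(-0.85504) = 0.13962.

L₁/L₂ = 0.1396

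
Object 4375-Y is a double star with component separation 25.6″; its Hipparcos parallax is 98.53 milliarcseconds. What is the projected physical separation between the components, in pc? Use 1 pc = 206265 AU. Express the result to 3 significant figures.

0.00126 pc

d = 1/p = 1/0.09853″ = 10.149 pc.
At distance d (pc), an angle of θ arcsec spans θ·d AU: s = 25.6 × 10.149 = 259.81 AU.
= 259.81 / 206265 = 0.0012596 pc.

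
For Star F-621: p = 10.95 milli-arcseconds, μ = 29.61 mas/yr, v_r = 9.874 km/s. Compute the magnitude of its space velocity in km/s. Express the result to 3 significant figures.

d = 1/p = 1/0.01095″ = 91.324 pc.
μ = 29.61 mas/yr = 0.02961 ″/yr.
v_t = 4.740 μ d = 4.740 × 0.02961 × 91.324 = 12.817 km/s.
v = √(v_r² + v_t²) = √(9.874² + 12.817²) = √261.771 = 16.179 km/s.

16.2 km/s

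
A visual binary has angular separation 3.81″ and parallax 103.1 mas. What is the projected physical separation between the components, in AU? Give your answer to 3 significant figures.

d = 1/p = 1/0.1031″ = 9.6993 pc.
At distance d (pc), an angle of θ arcsec spans θ·d AU: s = 3.81 × 9.6993 = 36.954 AU.

37.0 AU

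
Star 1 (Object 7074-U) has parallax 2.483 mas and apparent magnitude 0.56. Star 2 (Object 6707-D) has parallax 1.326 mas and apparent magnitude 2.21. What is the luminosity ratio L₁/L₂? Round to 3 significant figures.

L₁/L₂ = 1.30

d₁ = 1/p₁ = 1/0.002483″ = 402.74 pc; d₂ = 1/p₂ = 1/0.001326″ = 754.15 pc.
M₁ = m₁ − 5 log₁₀ d₁ + 5 = 0.56 − 13.0251 + 5 = -7.4651.
M₂ = 2.21 − 14.3873 + 5 = -7.1773.
L₁/L₂ = 10^(0.4(M₂ − M₁)) = 10^(0.4 × 0.2878) = 10^0.11512 = 1.3035.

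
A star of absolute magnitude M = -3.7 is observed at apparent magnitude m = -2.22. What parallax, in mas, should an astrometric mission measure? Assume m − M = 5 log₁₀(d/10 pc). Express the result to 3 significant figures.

50.6 mas

m − M = -2.22 − (-3.7) = 1.48.
d = 10^((m−M)/5 + 1) = 10^1.296 = 19.77 pc.
p = 1/d = 1/19.77 = 0.050582 arcsec = 50.582 mas.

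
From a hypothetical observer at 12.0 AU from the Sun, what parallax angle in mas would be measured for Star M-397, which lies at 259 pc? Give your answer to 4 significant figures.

46.33 mas

p (arcsec) = B (AU) / d (pc).
p = 12.0 / 259 = 0.046332 arcsec = 46.332 mas.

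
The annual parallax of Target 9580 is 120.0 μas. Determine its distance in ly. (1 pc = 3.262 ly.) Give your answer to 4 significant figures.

p = 120.0 μas = 0.0001200 arcsec.
d = 1/p = 1/0.0001200 = 8333.3 pc.
In light-years: 8333.3 × 3.262 = 27183 ly.

27180 ly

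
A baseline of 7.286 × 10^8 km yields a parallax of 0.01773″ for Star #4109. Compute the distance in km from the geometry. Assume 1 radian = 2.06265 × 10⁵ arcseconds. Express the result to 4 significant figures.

8.476 × 10^15 km

θ = 0.01773″ = 0.01773/206265 = 8.5957 × 10^-8 rad.
d = B/θ = (7.286 × 10^8) / (8.5957 × 10^-8) = 8.4763 × 10^15 km.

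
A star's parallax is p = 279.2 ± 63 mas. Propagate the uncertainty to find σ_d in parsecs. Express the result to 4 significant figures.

0.8082 pc

d = 1/p, so σ_d = σ_p / p².
σ_d = 0.0630 / (0.2792)² = 0.0630 / 0.077953 = 0.80818 pc.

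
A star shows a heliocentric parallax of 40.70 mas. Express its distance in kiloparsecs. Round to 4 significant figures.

p = 40.70 mas = 0.04070 arcsec.
d = 1/p = 1/0.04070 = 24.57 pc.
= 0.02457 kpc.

0.02457 kpc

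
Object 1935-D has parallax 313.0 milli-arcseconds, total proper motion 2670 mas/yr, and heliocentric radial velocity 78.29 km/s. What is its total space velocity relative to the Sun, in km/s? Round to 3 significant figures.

88.1 km/s

d = 1/p = 1/0.3130″ = 3.1949 pc.
μ = 2670 mas/yr = 2.670 ″/yr.
v_t = 4.740 μ d = 4.740 × 2.670 × 3.1949 = 40.434 km/s.
v = √(v_r² + v_t²) = √(78.29² + 40.434²) = √7764.23 = 88.115 km/s.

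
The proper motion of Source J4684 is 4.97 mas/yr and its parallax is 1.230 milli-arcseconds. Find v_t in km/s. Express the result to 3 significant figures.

19.2 km/s

d = 1/p = 1/0.001230″ = 813.01 pc.
μ = 4.97 mas/yr = 0.00497 ″/yr.
v_t = 4.74 × μ × d = 4.74 × 0.00497 × 813.01 = 19.153 km/s.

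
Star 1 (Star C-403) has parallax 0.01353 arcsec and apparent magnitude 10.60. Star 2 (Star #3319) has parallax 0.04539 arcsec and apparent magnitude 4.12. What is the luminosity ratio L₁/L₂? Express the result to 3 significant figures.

L₁/L₂ = 0.0288

d₁ = 1/p₁ = 1/0.01353″ = 73.91 pc; d₂ = 1/p₂ = 1/0.04539″ = 22.031 pc.
M₁ = m₁ − 5 log₁₀ d₁ + 5 = 10.60 − 9.3435 + 5 = 6.2565.
M₂ = 4.12 − 6.7152 + 5 = 2.4048.
L₁/L₂ = 10^(0.4(M₂ − M₁)) = 10^(0.4 × (-3.8517)) = 10^(-1.54068) = 0.028795.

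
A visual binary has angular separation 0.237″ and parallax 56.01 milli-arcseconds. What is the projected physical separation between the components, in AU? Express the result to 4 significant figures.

d = 1/p = 1/0.05601″ = 17.854 pc.
At distance d (pc), an angle of θ arcsec spans θ·d AU: s = 0.237 × 17.854 = 4.2314 AU.

4.231 AU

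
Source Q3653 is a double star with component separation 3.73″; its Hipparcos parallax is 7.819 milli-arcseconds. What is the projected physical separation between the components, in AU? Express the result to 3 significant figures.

477 AU

d = 1/p = 1/0.007819″ = 127.89 pc.
At distance d (pc), an angle of θ arcsec spans θ·d AU: s = 3.73 × 127.89 = 477.03 AU.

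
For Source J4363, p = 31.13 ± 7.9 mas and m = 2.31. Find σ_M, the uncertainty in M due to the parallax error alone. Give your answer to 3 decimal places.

σ_M = 0.551 mag

M = m − 5 log₁₀ d + 5 = m + 5 log₁₀ p + 5, so ∂M/∂p = 5/(p ln 10).
σ_M = (5/ln 10) · (σ_p/p) = 2.1715 × 7.9/31.13 = 2.1715 × 0.25377 = 0.55106.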